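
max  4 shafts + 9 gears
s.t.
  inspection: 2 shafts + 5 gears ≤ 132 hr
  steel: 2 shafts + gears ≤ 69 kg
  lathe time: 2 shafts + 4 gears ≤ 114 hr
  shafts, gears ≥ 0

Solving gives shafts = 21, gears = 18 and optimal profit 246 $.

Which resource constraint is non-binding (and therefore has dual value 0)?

steel

inspection: 132/132 (binding)
steel: 60/69 (slack 9)
lathe time: 114/114 (binding)
By complementary slackness, a constraint with positive slack has shadow price 0 → steel.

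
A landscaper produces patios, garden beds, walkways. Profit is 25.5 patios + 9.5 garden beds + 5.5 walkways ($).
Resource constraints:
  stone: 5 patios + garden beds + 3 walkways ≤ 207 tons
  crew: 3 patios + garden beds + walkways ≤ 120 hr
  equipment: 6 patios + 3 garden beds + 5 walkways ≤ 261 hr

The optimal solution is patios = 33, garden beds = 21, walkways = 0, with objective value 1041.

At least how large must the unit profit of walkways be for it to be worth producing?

11.5

Check each constraint at x*: stone 186/207 (slack 21); crew 120/120 (tight); equipment 261/261 (tight).
Slack constraints have shadow price 0 (complementary slackness).
From A_Bᵀ y = c: 3·y_crew + 6·y_equipment = 25.5; 1·y_crew + 3·y_equipment = 9.5.
This yields shadow prices y_crew = 6.5, y_equipment = 1.
walkways enters the basis when its profit ≥ yᵀa₃ = 6.5·1 + 1·5 = 11.5.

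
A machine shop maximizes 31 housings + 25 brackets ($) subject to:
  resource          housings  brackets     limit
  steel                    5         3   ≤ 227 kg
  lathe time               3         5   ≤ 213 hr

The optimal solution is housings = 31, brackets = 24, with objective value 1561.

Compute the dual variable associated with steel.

5

Check each constraint at x*: steel 227/227 (tight); lathe time 213/213 (tight).
From A_Bᵀ y = c: 5·y_steel + 3·y_lathe time = 31; 3·y_steel + 5·y_lathe time = 25.
This yields shadow prices y_steel = 5, y_lathe time = 2.
Shadow price of steel = 5.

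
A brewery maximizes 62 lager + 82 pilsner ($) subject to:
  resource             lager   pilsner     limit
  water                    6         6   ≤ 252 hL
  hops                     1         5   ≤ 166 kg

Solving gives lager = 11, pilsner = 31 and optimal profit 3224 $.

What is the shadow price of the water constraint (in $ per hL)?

Check each constraint at x*: water 252/252 (tight); hops 166/166 (tight).
The binding rows give the dual system: 6·y_water + 1·y_hops = 62 and 6·y_water + 5·y_hops = 82.
This yields shadow prices y_water = 9.5, y_hops = 5.
Shadow price of water = 9.5.

9.5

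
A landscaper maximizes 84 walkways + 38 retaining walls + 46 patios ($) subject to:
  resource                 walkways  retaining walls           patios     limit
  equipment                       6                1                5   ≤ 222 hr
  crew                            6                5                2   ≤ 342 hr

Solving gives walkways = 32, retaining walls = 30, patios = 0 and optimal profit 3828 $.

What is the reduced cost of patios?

Both equipment and crew are binding at x*.
From A_Bᵀ y = c: 6·y_equipment + 6·y_crew = 84; 1·y_equipment + 5·y_crew = 38.
Solving: y_equipment = 8, y_crew = 6.
Reduced cost of patios: c₃ − yᵀa₃ = 46 − (8·5 + 6·2) = 46 − 52 = -6.

-6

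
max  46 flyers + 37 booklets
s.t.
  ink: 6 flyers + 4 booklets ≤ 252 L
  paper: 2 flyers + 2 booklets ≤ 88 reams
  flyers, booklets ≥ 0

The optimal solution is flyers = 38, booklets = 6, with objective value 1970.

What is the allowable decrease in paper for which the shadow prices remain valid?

Binding constraints: ink, paper. The basis is B = [[6,4],[2,2]] with det 4.
Per unit decrease in paper, x* moves by d = (1, -1.5).
The basis stays optimal until booklets reaches 0; allowable decrease = 4 reams.

4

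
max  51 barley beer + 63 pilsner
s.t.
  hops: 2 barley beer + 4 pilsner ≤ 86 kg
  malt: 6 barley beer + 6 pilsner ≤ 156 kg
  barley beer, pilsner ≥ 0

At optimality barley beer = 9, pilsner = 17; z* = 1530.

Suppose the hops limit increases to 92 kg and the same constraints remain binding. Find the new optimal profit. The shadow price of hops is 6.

1566

Δb = 6, so new z* = 1530 + (6)·(6) = 1530 + 36 = 1566.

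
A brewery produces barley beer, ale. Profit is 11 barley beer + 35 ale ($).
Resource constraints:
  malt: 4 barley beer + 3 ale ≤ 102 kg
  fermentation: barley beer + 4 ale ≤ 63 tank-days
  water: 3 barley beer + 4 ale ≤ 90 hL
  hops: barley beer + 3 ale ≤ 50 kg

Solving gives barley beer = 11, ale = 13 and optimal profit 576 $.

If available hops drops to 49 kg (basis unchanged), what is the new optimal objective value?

567

Binding: fermentation and hops. Non-binding: malt (19 unused), water (5 unused).
Since malt, water are not tight, their duals are 0.
From A_Bᵀ y = c: 1·y_fermentation + 1·y_hops = 11; 4·y_fermentation + 3·y_hops = 35.
→ y_fermentation = 2 and y_hops = 9.
Δz = y_hops·Δb = 9 × (-1) = -9, so new z* = 576 − 9 = 567.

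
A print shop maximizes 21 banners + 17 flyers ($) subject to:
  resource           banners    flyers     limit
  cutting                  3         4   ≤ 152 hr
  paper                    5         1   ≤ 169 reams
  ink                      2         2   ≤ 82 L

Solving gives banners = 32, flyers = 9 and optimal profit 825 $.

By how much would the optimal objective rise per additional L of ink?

8

Binding: paper and ink. Non-binding: cutting (20 unused).
Slack constraints have shadow price 0 (complementary slackness).
Dual feasibility on the basic columns requires 5·y_paper + 2·y_ink = 21, 1·y_paper + 2·y_ink = 17.
Solving: y_paper = 1, y_ink = 8.
Shadow price of ink = 8.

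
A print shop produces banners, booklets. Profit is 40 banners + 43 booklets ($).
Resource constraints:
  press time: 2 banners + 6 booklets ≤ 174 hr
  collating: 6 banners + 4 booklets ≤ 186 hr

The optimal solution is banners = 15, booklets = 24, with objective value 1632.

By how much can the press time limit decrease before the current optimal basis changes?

Binding constraints: press time, collating. The basis is B = [[2,6],[6,4]] with det -28.
Per unit decrease in press time, x* moves by d = (0.1429, -0.2143).
The basis stays optimal until booklets reaches 0; allowable decrease = 112 hr.

112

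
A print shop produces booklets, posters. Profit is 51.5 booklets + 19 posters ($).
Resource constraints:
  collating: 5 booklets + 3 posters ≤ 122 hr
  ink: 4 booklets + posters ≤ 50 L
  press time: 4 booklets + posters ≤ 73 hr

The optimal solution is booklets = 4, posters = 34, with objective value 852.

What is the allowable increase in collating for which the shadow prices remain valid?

28

Binding constraints: collating, ink. The basis is B = [[5,3],[4,1]] with det -7.
Per unit increase in collating, x* moves by d = (-0.1429, 0.5714).
The basis stays optimal until booklets reaches 0; allowable increase = 28 hr.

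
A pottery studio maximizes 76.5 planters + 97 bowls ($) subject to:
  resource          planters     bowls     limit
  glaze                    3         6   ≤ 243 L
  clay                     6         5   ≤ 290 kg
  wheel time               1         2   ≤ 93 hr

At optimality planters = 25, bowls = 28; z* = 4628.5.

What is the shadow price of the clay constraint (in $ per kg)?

Check each constraint at x*: glaze 243/243 (tight); clay 290/290 (tight); wheel time 81/93 (slack 12).
By complementary slackness, y = 0 for the non-binding constraint.
From A_Bᵀ y = c: 3·y_glaze + 6·y_clay = 76.5; 6·y_glaze + 5·y_clay = 97.
This yields shadow prices y_glaze = 9.5, y_clay = 8.
Shadow price of clay = 8.

8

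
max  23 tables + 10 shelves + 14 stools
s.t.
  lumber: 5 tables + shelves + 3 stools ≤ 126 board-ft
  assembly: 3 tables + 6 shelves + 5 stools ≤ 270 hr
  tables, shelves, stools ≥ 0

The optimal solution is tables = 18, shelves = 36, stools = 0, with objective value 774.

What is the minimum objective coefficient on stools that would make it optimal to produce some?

At the optimum: lumber uses 126 of 126 (binding); assembly uses 270 of 270 (binding).
From A_Bᵀ y = c: 5·y_lumber + 3·y_assembly = 23; 1·y_lumber + 6·y_assembly = 10.
Solving: y_lumber = 4, y_assembly = 1.
stools enters the basis when its profit ≥ yᵀa₃ = 4·3 + 1·5 = 17.

17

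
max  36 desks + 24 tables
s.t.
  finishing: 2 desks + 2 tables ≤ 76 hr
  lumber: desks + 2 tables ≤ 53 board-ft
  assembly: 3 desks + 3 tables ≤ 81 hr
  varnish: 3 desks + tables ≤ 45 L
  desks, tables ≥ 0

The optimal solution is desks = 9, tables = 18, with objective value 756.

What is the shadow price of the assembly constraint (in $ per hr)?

6

At the optimum: finishing uses 54 of 76 (slack = 22); lumber uses 45 of 53 (slack = 8); assembly uses 81 of 81 (binding); varnish uses 45 of 45 (binding).
Since finishing, lumber are not tight, their duals are 0.
Dual feasibility on the basic columns requires 3·y_assembly + 3·y_varnish = 36, 3·y_assembly + 1·y_varnish = 24.
Solving: y_assembly = 6, y_varnish = 6.
Shadow price of assembly = 6.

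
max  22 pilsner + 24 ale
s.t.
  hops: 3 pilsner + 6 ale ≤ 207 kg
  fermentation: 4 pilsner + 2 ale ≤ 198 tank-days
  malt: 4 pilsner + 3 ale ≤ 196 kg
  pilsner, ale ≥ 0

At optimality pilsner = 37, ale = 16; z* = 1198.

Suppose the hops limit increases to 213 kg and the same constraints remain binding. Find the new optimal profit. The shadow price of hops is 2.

Δb = 6, so new z* = 1198 + (2)·(6) = 1198 + 12 = 1210.

1210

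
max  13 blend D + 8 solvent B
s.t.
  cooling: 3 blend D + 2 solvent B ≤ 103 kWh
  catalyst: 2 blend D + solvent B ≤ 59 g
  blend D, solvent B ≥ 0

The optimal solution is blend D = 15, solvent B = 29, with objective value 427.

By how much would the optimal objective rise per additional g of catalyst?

At the optimum: cooling uses 103 of 103 (binding); catalyst uses 59 of 59 (binding).
The binding rows give the dual system: 3·y_cooling + 2·y_catalyst = 13 and 2·y_cooling + 1·y_catalyst = 8.
→ y_cooling = 3 and y_catalyst = 2.
Shadow price of catalyst = 2.

2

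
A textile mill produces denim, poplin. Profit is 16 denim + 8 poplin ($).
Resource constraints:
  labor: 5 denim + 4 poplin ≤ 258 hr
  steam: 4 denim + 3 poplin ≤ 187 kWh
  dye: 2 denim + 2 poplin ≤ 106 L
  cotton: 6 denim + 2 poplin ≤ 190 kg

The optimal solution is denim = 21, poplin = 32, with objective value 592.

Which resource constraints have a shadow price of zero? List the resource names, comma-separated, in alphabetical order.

labor: 233/258 (slack 25)
steam: 180/187 (slack 7)
dye: 106/106 (binding)
cotton: 190/190 (binding)
By complementary slackness, a constraint with positive slack has shadow price 0 → labor, steam.

labor, steam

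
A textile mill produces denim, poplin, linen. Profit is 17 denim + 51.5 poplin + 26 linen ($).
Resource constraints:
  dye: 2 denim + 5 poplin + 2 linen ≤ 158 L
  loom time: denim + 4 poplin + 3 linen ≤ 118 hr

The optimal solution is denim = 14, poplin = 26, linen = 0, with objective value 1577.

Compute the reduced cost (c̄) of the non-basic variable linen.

At the optimum: dye uses 158 of 158 (binding); loom time uses 118 of 118 (binding).
Dual feasibility on the basic columns requires 2·y_dye + 1·y_loom time = 17, 5·y_dye + 4·y_loom time = 51.5.
→ y_dye = 5.5 and y_loom time = 6.
Reduced cost of linen: c₃ − yᵀa₃ = 26 − (5.5·2 + 6·3) = 26 − 29 = -3.

-3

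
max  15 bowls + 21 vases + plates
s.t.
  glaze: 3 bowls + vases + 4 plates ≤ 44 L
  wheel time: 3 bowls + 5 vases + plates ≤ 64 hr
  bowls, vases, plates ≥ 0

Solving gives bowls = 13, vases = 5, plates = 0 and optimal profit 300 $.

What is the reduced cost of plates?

-7

Check each constraint at x*: glaze 44/44 (tight); wheel time 64/64 (tight).
From A_Bᵀ y = c: 3·y_glaze + 3·y_wheel time = 15; 1·y_glaze + 5·y_wheel time = 21.
Solving: y_glaze = 1, y_wheel time = 4.
Reduced cost of plates: c₃ − yᵀa₃ = 1 − (1·4 + 4·1) = 1 − 8 = -7.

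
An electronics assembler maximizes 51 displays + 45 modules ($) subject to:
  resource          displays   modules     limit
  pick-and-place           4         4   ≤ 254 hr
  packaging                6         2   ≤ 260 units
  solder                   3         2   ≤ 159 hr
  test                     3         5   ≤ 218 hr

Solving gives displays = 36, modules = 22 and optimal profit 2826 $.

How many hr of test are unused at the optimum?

0

test used = 3·36 + 5·22 = 218; slack = 218 − 218 = 0.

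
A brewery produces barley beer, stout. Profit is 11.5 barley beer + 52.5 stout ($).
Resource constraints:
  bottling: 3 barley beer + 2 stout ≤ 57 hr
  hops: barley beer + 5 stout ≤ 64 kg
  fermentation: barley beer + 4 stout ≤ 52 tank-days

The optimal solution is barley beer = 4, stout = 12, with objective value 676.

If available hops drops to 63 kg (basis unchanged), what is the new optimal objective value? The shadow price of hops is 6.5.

Δb = -1, so new z* = 676 + (6.5)·(-1) = 676 − 6.5 = 669.5.

669.5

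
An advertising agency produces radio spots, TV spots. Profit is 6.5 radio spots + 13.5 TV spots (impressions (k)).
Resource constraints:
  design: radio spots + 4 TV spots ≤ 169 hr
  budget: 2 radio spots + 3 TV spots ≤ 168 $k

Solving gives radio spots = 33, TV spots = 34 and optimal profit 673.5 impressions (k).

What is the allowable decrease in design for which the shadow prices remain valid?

85

Binding constraints: design, budget. The basis is B = [[1,4],[2,3]] with det -5.
Per unit decrease in design, x* moves by d = (0.6, -0.4).
The basis stays optimal until TV spots reaches 0; allowable decrease = 85 hr.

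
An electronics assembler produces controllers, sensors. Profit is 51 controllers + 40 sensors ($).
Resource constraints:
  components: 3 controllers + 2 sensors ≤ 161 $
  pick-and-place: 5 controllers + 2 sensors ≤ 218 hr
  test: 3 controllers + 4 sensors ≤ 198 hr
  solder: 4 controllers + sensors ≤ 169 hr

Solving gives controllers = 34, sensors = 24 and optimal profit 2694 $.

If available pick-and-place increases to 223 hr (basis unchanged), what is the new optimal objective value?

2724

Binding: pick-and-place and test. Non-binding: components (11 unused), solder (9 unused).
Slack constraints have shadow price 0 (complementary slackness).
The binding rows give the dual system: 5·y_pick-and-place + 3·y_test = 51 and 2·y_pick-and-place + 4·y_test = 40.
Solving: y_pick-and-place = 6, y_test = 7.
Δz = y_pick-and-place·Δb = 6 × (5) = 30, so new z* = 2694 + 30 = 2724.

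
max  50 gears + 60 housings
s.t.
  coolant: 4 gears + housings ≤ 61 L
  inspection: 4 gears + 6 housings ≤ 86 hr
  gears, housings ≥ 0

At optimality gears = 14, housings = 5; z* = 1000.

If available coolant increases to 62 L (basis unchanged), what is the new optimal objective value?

At the optimum: coolant uses 61 of 61 (binding); inspection uses 86 of 86 (binding).
From A_Bᵀ y = c: 4·y_coolant + 4·y_inspection = 50; 1·y_coolant + 6·y_inspection = 60.
Solving: y_coolant = 3, y_inspection = 9.5.
Δz = y_coolant·Δb = 3 × (1) = 3, so new z* = 1000 + 3 = 1003.

1003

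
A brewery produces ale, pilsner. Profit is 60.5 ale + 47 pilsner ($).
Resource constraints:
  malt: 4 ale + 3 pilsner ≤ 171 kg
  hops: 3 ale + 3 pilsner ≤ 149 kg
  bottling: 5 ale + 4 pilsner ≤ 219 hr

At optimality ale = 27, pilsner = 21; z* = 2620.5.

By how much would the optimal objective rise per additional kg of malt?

Check each constraint at x*: malt 171/171 (tight); hops 144/149 (slack 5); bottling 219/219 (tight).
Slack constraints have shadow price 0 (complementary slackness).
Dual feasibility on the basic columns requires 4·y_malt + 5·y_bottling = 60.5, 3·y_malt + 4·y_bottling = 47.
Solving: y_malt = 7, y_bottling = 6.5.
Shadow price of malt = 7.

7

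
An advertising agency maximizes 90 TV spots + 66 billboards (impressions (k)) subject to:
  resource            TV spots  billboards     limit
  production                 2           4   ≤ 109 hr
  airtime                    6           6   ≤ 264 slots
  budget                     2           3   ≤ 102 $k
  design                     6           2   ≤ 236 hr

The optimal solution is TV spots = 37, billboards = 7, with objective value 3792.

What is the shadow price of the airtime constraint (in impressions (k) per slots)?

9

Check each constraint at x*: production 102/109 (slack 7); airtime 264/264 (tight); budget 95/102 (slack 7); design 236/236 (tight).
Since production, budget are not tight, their duals are 0.
The binding rows give the dual system: 6·y_airtime + 6·y_design = 90 and 6·y_airtime + 2·y_design = 66.
This yields shadow prices y_airtime = 9, y_design = 6.
Shadow price of airtime = 9.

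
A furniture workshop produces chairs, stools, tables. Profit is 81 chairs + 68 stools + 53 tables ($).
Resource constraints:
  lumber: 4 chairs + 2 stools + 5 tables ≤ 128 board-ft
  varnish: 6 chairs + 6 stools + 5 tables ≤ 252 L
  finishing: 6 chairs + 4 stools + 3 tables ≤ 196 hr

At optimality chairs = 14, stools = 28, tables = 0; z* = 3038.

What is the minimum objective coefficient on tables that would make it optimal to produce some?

Binding: varnish and finishing. Non-binding: lumber (16 unused).
Slack constraints have shadow price 0 (complementary slackness).
Dual feasibility on the basic columns requires 6·y_varnish + 6·y_finishing = 81, 6·y_varnish + 4·y_finishing = 68.
→ y_varnish = 7 and y_finishing = 6.5.
tables enters the basis when its profit ≥ yᵀa₃ = 7·5 + 6.5·3 = 54.5.

54.5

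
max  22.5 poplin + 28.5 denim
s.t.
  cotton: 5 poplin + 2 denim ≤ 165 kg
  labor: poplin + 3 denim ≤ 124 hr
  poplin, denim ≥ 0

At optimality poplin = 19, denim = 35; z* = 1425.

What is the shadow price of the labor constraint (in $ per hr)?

7.5

At the optimum: cotton uses 165 of 165 (binding); labor uses 124 of 124 (binding).
The binding rows give the dual system: 5·y_cotton + 1·y_labor = 22.5 and 2·y_cotton + 3·y_labor = 28.5.
This yields shadow prices y_cotton = 3, y_labor = 7.5.
Shadow price of labor = 7.5.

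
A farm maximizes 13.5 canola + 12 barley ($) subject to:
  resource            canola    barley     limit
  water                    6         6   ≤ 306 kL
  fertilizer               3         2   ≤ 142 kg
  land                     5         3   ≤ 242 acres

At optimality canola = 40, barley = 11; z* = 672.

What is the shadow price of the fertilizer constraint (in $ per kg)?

Check each constraint at x*: water 306/306 (tight); fertilizer 142/142 (tight); land 233/242 (slack 9).
Since land is not tight, its dual is 0.
The binding rows give the dual system: 6·y_water + 3·y_fertilizer = 13.5 and 6·y_water + 2·y_fertilizer = 12.
This yields shadow prices y_water = 1.5, y_fertilizer = 1.5.
Shadow price of fertilizer = 1.5.

1.5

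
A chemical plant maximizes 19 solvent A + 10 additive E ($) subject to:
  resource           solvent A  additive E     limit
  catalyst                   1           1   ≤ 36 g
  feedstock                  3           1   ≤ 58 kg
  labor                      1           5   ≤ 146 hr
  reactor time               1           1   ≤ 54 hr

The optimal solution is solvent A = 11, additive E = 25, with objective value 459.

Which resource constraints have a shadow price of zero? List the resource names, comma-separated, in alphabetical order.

catalyst: 36/36 (binding)
feedstock: 58/58 (binding)
labor: 136/146 (slack 10)
reactor time: 36/54 (slack 18)
By complementary slackness, a constraint with positive slack has shadow price 0 → labor, reactor time.

labor, reactor time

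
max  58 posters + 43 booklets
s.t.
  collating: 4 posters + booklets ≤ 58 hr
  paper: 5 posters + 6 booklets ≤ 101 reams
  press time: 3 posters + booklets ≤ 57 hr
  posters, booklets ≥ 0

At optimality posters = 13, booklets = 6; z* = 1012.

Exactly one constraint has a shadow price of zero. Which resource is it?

collating: 58/58 (binding)
paper: 101/101 (binding)
press time: 45/57 (slack 12)
By complementary slackness, a constraint with positive slack has shadow price 0 → press time.

press time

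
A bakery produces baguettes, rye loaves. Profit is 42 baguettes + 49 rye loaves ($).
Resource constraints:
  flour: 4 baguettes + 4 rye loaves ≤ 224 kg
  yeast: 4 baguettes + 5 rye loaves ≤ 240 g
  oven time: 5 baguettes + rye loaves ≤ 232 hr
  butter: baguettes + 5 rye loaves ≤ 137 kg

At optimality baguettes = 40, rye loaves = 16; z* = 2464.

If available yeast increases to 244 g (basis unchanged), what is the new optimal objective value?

2492

At the optimum: flour uses 224 of 224 (binding); yeast uses 240 of 240 (binding); oven time uses 216 of 232 (slack = 16); butter uses 120 of 137 (slack = 17).
Slack constraints have shadow price 0 (complementary slackness).
From A_Bᵀ y = c: 4·y_flour + 4·y_yeast = 42; 4·y_flour + 5·y_yeast = 49.
→ y_flour = 3.5 and y_yeast = 7.
Δz = y_yeast·Δb = 7 × (4) = 28, so new z* = 2464 + 28 = 2492.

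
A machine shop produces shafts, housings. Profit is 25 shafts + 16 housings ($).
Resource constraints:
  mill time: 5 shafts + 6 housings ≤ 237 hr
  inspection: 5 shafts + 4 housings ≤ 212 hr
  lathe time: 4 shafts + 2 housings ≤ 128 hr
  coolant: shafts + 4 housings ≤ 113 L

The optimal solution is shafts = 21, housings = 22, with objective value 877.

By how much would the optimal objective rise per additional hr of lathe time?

5

At the optimum: mill time uses 237 of 237 (binding); inspection uses 193 of 212 (slack = 19); lathe time uses 128 of 128 (binding); coolant uses 109 of 113 (slack = 4).
Slack constraints have shadow price 0 (complementary slackness).
The binding rows give the dual system: 5·y_mill time + 4·y_lathe time = 25 and 6·y_mill time + 2·y_lathe time = 16.
→ y_mill time = 1 and y_lathe time = 5.
Shadow price of lathe time = 5.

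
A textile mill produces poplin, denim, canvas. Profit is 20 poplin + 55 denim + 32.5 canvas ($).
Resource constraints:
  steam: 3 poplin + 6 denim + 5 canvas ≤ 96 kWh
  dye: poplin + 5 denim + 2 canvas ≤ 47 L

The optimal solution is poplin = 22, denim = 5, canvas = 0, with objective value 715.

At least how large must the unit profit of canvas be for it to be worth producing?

35

At the optimum: steam uses 96 of 96 (binding); dye uses 47 of 47 (binding).
Dual feasibility on the basic columns requires 3·y_steam + 1·y_dye = 20, 6·y_steam + 5·y_dye = 55.
Solving: y_steam = 5, y_dye = 5.
canvas enters the basis when its profit ≥ yᵀa₃ = 5·5 + 5·2 = 35.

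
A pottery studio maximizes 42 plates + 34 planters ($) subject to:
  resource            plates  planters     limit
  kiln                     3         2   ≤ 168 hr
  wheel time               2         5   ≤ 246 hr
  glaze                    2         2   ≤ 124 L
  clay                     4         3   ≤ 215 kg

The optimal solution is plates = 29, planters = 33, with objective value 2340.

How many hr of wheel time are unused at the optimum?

wheel time used = 2·29 + 5·33 = 223; slack = 246 − 223 = 23.

23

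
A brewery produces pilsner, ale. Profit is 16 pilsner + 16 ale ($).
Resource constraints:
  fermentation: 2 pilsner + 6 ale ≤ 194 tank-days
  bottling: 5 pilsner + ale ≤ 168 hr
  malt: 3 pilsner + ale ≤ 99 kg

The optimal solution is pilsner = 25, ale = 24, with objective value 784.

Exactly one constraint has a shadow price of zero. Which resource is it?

fermentation: 194/194 (binding)
bottling: 149/168 (slack 19)
malt: 99/99 (binding)
By complementary slackness, a constraint with positive slack has shadow price 0 → bottling.

bottling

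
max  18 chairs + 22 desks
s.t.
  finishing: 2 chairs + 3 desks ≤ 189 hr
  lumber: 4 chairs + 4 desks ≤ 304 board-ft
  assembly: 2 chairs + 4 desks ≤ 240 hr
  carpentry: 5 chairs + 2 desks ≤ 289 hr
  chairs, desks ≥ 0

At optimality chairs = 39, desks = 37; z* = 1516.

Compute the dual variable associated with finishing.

4

Binding: finishing and lumber. Non-binding: assembly (14 unused), carpentry (20 unused).
By complementary slackness, y = 0 for the non-binding constraints.
From A_Bᵀ y = c: 2·y_finishing + 4·y_lumber = 18; 3·y_finishing + 4·y_lumber = 22.
→ y_finishing = 4 and y_lumber = 2.5.
Shadow price of finishing = 4.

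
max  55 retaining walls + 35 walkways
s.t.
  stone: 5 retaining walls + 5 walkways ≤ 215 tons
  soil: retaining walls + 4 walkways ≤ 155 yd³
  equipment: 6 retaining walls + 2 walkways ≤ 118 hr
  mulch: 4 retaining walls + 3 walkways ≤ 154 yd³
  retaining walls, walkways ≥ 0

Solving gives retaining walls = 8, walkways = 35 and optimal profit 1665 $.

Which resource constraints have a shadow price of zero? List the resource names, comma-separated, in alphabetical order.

stone: 215/215 (binding)
soil: 148/155 (slack 7)
equipment: 118/118 (binding)
mulch: 137/154 (slack 17)
By complementary slackness, a constraint with positive slack has shadow price 0 → mulch, soil.

mulch, soil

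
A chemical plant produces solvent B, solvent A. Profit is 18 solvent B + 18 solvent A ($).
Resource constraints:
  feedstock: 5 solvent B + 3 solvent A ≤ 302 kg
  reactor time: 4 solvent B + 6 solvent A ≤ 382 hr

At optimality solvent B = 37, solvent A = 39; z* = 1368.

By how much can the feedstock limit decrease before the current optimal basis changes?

111

Binding constraints: feedstock, reactor time. The basis is B = [[5,3],[4,6]] with det 18.
Per unit decrease in feedstock, x* moves by d = (-0.3333, 0.2222).
The basis stays optimal until solvent B reaches 0; allowable decrease = 111 kg.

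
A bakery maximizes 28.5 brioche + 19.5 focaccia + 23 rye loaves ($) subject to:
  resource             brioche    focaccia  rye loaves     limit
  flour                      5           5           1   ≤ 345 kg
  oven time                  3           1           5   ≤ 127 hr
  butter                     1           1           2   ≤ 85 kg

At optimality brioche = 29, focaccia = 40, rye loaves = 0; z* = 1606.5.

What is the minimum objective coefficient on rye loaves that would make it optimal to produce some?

25.5

At the optimum: flour uses 345 of 345 (binding); oven time uses 127 of 127 (binding); butter uses 69 of 85 (slack = 16).
Slack constraints have shadow price 0 (complementary slackness).
From A_Bᵀ y = c: 5·y_flour + 3·y_oven time = 28.5; 5·y_flour + 1·y_oven time = 19.5.
This yields shadow prices y_flour = 3, y_oven time = 4.5.
rye loaves enters the basis when its profit ≥ yᵀa₃ = 3·1 + 4.5·5 = 25.5.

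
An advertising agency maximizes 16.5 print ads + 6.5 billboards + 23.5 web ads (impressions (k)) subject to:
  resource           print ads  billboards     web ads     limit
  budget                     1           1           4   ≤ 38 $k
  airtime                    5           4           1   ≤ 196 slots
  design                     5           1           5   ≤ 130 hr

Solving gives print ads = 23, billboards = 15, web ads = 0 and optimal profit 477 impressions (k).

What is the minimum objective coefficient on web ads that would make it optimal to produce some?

28.5

Check each constraint at x*: budget 38/38 (tight); airtime 175/196 (slack 21); design 130/130 (tight).
Since airtime is not tight, its dual is 0.
From A_Bᵀ y = c: 1·y_budget + 5·y_design = 16.5; 1·y_budget + 1·y_design = 6.5.
→ y_budget = 4 and y_design = 2.5.
web ads enters the basis when its profit ≥ yᵀa₃ = 4·4 + 2.5·5 = 28.5.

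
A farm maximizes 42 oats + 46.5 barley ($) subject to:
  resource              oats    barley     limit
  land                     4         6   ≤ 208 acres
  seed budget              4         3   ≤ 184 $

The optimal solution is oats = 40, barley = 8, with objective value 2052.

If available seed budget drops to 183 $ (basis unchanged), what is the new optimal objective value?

At the optimum: land uses 208 of 208 (binding); seed budget uses 184 of 184 (binding).
From A_Bᵀ y = c: 4·y_land + 4·y_seed budget = 42; 6·y_land + 3·y_seed budget = 46.5.
→ y_land = 5 and y_seed budget = 5.5.
Δz = y_seed budget·Δb = 5.5 × (-1) = -5.5, so new z* = 2052 − 5.5 = 2046.5.

2046.5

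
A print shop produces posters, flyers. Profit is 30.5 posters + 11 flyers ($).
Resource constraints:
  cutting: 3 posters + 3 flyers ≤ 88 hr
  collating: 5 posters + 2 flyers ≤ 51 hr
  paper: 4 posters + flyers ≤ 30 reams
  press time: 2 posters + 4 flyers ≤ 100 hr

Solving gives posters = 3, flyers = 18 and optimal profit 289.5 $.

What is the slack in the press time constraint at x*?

press time used = 2·3 + 4·18 = 78; slack = 100 − 78 = 22.

22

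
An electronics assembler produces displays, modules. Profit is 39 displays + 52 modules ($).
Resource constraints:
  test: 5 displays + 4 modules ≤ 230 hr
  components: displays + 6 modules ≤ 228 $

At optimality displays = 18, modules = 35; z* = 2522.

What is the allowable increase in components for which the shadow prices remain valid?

117

Binding constraints: test, components. The basis is B = [[5,4],[1,6]] with det 26.
Per unit increase in components, x* moves by d = (-0.1538, 0.1923).
The basis stays optimal until displays reaches 0; allowable increase = 117 $.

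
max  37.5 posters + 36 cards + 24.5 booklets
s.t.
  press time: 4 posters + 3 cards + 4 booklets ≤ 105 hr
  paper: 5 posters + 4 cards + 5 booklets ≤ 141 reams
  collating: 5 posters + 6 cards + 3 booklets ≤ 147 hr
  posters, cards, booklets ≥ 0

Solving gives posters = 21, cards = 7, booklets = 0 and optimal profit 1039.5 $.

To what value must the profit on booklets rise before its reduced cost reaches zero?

30.5

At the optimum: press time uses 105 of 105 (binding); paper uses 133 of 141 (slack = 8); collating uses 147 of 147 (binding).
By complementary slackness, y = 0 for the non-binding constraint.
The binding rows give the dual system: 4·y_press time + 5·y_collating = 37.5 and 3·y_press time + 6·y_collating = 36.
→ y_press time = 5 and y_collating = 3.5.
booklets enters the basis when its profit ≥ yᵀa₃ = 5·4 + 3.5·3 = 30.5.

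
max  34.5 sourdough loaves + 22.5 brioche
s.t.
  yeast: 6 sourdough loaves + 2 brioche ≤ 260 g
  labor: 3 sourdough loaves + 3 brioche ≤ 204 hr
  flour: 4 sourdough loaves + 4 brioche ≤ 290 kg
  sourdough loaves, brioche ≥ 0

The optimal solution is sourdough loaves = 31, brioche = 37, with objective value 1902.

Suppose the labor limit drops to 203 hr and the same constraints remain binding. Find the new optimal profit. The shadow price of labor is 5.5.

Δb = -1, so new z* = 1902 + (5.5)·(-1) = 1902 − 5.5 = 1896.5.

1896.5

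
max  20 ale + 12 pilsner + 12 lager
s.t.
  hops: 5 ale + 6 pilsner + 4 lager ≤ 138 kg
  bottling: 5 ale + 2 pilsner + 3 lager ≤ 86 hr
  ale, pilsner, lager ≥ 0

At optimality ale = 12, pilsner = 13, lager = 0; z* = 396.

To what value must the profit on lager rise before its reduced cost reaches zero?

13

Both hops and bottling are binding at x*.
Dual feasibility on the basic columns requires 5·y_hops + 5·y_bottling = 20, 6·y_hops + 2·y_bottling = 12.
→ y_hops = 1 and y_bottling = 3.
lager enters the basis when its profit ≥ yᵀa₃ = 1·4 + 3·3 = 13.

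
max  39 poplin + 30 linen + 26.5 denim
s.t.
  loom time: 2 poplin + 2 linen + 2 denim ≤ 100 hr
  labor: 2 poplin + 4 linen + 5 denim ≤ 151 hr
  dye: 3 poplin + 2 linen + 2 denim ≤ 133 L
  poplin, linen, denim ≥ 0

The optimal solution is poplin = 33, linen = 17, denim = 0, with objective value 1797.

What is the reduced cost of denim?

-3.5

At the optimum: loom time uses 100 of 100 (binding); labor uses 134 of 151 (slack = 17); dye uses 133 of 133 (binding).
Slack constraints have shadow price 0 (complementary slackness).
The binding rows give the dual system: 2·y_loom time + 3·y_dye = 39 and 2·y_loom time + 2·y_dye = 30.
Solving: y_loom time = 6, y_dye = 9.
Reduced cost of denim: c₃ − yᵀa₃ = 26.5 − (6·2 + 9·2) = 26.5 − 30 = -3.5.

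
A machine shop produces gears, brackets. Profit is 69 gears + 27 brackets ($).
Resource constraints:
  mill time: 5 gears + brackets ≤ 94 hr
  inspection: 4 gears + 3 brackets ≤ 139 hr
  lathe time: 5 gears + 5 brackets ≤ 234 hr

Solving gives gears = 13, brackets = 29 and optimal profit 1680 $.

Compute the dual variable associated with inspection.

Check each constraint at x*: mill time 94/94 (tight); inspection 139/139 (tight); lathe time 210/234 (slack 24).
Slack constraints have shadow price 0 (complementary slackness).
Dual feasibility on the basic columns requires 5·y_mill time + 4·y_inspection = 69, 1·y_mill time + 3·y_inspection = 27.
Solving: y_mill time = 9, y_inspection = 6.
Shadow price of inspection = 6.

6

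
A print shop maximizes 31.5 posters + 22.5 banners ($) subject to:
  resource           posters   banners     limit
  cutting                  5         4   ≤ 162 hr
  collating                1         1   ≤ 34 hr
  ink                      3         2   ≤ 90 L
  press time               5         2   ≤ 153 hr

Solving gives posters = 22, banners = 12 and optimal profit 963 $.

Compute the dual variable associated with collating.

4.5

Binding: collating and ink. Non-binding: cutting (4 unused), press time (19 unused).
Slack constraints have shadow price 0 (complementary slackness).
Dual feasibility on the basic columns requires 1·y_collating + 3·y_ink = 31.5, 1·y_collating + 2·y_ink = 22.5.
This yields shadow prices y_collating = 4.5, y_ink = 9.
Shadow price of collating = 4.5.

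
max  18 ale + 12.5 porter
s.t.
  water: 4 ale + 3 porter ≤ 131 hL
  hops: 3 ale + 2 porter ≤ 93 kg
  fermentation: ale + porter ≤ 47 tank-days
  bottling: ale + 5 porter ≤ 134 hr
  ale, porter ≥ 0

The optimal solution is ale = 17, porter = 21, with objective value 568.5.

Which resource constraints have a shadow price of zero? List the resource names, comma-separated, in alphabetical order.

water: 131/131 (binding)
hops: 93/93 (binding)
fermentation: 38/47 (slack 9)
bottling: 122/134 (slack 12)
By complementary slackness, a constraint with positive slack has shadow price 0 → bottling, fermentation.

bottling, fermentation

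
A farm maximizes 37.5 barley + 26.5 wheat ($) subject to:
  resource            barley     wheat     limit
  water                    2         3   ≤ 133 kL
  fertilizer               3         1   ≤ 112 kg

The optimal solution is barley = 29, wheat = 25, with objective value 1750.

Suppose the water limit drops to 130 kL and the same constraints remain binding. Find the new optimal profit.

Check each constraint at x*: water 133/133 (tight); fertilizer 112/112 (tight).
Dual feasibility on the basic columns requires 2·y_water + 3·y_fertilizer = 37.5, 3·y_water + 1·y_fertilizer = 26.5.
→ y_water = 6 and y_fertilizer = 8.5.
Δz = y_water·Δb = 6 × (-3) = -18, so new z* = 1750 − 18 = 1732.

1732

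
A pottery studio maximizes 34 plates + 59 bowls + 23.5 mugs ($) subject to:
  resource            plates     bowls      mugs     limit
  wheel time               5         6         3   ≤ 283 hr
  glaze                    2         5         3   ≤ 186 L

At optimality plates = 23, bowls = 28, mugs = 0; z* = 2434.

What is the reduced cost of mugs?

At the optimum: wheel time uses 283 of 283 (binding); glaze uses 186 of 186 (binding).
Dual feasibility on the basic columns requires 5·y_wheel time + 2·y_glaze = 34, 6·y_wheel time + 5·y_glaze = 59.
→ y_wheel time = 4 and y_glaze = 7.
Reduced cost of mugs: c₃ − yᵀa₃ = 23.5 − (4·3 + 7·3) = 23.5 − 33 = -9.5.

-9.5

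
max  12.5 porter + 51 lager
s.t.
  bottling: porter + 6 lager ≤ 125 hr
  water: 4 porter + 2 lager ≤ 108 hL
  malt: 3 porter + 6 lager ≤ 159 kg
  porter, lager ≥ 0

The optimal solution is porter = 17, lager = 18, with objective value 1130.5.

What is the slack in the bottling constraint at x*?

bottling used = 1·17 + 6·18 = 125; slack = 125 − 125 = 0.

0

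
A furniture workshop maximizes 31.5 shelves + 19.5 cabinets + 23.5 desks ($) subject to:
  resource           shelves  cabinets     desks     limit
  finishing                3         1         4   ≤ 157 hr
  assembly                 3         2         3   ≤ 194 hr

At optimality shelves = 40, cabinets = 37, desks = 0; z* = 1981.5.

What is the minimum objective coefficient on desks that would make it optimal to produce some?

Check each constraint at x*: finishing 157/157 (tight); assembly 194/194 (tight).
The binding rows give the dual system: 3·y_finishing + 3·y_assembly = 31.5 and 1·y_finishing + 2·y_assembly = 19.5.
→ y_finishing = 1.5 and y_assembly = 9.
desks enters the basis when its profit ≥ yᵀa₃ = 1.5·4 + 9·3 = 33.

33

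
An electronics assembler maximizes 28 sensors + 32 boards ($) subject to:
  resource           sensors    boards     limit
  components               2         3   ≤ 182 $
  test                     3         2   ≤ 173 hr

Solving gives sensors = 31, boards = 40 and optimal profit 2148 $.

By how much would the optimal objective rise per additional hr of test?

At the optimum: components uses 182 of 182 (binding); test uses 173 of 173 (binding).
Dual feasibility on the basic columns requires 2·y_components + 3·y_test = 28, 3·y_components + 2·y_test = 32.
Solving: y_components = 8, y_test = 4.
Shadow price of test = 4.

4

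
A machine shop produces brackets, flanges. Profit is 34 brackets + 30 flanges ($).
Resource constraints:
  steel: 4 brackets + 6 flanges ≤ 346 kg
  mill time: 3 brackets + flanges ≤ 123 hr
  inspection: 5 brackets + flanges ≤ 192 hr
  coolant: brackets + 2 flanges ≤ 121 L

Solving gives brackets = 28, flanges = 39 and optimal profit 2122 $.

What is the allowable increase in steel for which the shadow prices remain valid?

Binding constraints: steel, mill time. The basis is B = [[4,6],[3,1]] with det -14.
Per unit increase in steel, x* moves by d = (-0.0714, 0.2143).
The basis stays optimal until coolant becomes binding; allowable increase = 42 kg.

42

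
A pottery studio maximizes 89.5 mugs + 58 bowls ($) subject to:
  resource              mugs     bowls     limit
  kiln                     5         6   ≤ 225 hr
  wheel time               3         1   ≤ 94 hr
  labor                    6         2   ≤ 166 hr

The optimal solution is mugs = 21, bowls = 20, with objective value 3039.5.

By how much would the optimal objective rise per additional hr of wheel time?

0

Binding: kiln and labor. Non-binding: wheel time (11 unused).
Since wheel time is not tight, its dual is 0.
Dual feasibility on the basic columns requires 5·y_kiln + 6·y_labor = 89.5, 6·y_kiln + 2·y_labor = 58.
→ y_kiln = 6.5 and y_labor = 9.5.
Shadow price of wheel time = 0.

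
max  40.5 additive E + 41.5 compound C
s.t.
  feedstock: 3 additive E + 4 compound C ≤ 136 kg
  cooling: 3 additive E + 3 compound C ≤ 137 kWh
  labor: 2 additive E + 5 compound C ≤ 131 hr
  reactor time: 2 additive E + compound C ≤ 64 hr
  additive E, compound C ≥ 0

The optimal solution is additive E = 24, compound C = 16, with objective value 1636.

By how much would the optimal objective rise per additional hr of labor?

At the optimum: feedstock uses 136 of 136 (binding); cooling uses 120 of 137 (slack = 17); labor uses 128 of 131 (slack = 3); reactor time uses 64 of 64 (binding).
Slack constraints have shadow price 0 (complementary slackness).
Dual feasibility on the basic columns requires 3·y_feedstock + 2·y_reactor time = 40.5, 4·y_feedstock + 1·y_reactor time = 41.5.
This yields shadow prices y_feedstock = 8.5, y_reactor time = 7.5.
Shadow price of labor = 0.

0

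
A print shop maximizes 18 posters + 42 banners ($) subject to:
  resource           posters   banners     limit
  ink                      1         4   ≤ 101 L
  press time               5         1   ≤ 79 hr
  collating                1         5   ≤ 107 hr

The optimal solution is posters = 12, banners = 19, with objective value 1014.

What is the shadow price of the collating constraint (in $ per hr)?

Check each constraint at x*: ink 88/101 (slack 13); press time 79/79 (tight); collating 107/107 (tight).
By complementary slackness, y = 0 for the non-binding constraint.
From A_Bᵀ y = c: 5·y_press time + 1·y_collating = 18; 1·y_press time + 5·y_collating = 42.
Solving: y_press time = 2, y_collating = 8.
Shadow price of collating = 8.

8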